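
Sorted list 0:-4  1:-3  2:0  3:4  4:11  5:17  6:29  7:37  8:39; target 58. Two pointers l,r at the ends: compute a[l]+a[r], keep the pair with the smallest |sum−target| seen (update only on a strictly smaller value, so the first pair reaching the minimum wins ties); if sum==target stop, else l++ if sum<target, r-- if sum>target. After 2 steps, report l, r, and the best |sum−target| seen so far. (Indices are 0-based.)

l=0 r=8: -4+39=35 d=23 *, l++
l=1 r=8: -3+39=36 d=22 *, l++

l=2, r=8, best |Δ|=22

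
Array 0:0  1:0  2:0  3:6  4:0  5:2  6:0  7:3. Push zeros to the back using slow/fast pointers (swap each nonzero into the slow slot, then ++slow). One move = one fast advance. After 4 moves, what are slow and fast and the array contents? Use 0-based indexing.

(s=0,f=0) a[fast]=0 → fast++
(s=0,f=1) a[fast]=0 → fast++
(s=0,f=2) a[fast]=0 → fast++
(s=0,f=3) a[fast]=6≠0 swap→a[0]=6 → slow++,fast++

slow=1, fast=4, a=[6, 0, 0, 0, 0, 2, 0, 3]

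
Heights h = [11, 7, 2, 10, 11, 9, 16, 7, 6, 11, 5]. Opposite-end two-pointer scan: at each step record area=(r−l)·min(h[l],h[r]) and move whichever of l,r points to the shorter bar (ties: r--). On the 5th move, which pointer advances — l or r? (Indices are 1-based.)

l

[1,11] min(11,5)*10=50 best=50 * → r--
[1,10] min(11,11)*9=99 best=99 * → r--
[1,9] min(11,6)*8=48 best=99 → r--
[1,8] min(11,7)*7=49 best=99 → r--
[1,7] min(11,16)*6=66 best=99 → l++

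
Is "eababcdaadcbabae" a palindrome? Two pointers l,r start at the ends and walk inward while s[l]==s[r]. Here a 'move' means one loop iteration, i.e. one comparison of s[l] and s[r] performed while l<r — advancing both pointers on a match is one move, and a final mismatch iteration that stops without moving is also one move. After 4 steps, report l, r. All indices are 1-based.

l=1 r=16: 'e'=='e', l++,r--
l=2 r=15: 'a'=='a', l++,r--
l=3 r=14: 'b'=='b', l++,r--
l=4 r=13: 'a'=='a', l++,r--

l=5, r=12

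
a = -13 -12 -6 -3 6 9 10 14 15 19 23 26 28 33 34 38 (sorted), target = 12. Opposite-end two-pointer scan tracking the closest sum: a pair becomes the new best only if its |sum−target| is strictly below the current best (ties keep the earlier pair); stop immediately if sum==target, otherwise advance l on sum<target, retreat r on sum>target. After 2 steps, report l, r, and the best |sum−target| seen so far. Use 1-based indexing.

[1,16] -13+38=25 d=13 * → r--
[1,15] -13+34=21 d=9 * → r--

l=1, r=14, best |Δ|=9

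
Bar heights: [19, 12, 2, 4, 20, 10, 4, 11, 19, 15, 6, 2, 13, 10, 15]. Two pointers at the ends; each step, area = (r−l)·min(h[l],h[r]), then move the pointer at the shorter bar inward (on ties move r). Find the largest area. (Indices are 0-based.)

max area = 210

l=0 r=14: min(19,15)*14=210 best=210 *, r--
l=0 r=13: min(19,10)*13=130 best=210, r--
l=0 r=12: min(19,13)*12=156 best=210, r--
l=0 r=11: min(19,2)*11=22 best=210, r--
l=0 r=10: min(19,6)*10=60 best=210, r--
l=0 r=9: min(19,15)*9=135 best=210, r--
l=0 r=8: min(19,19)*8=152 best=210, r--
l=0 r=7: min(19,11)*7=77 best=210, r--
l=0 r=6: min(19,4)*6=24 best=210, r--
l=0 r=5: min(19,10)*5=50 best=210, r--
l=0 r=4: min(19,20)*4=76 best=210, l++
l=1 r=4: min(12,20)*3=36 best=210, l++
l=2 r=4: min(2,20)*2=4 best=210, l++
l=3 r=4: min(4,20)*1=4 best=210, l++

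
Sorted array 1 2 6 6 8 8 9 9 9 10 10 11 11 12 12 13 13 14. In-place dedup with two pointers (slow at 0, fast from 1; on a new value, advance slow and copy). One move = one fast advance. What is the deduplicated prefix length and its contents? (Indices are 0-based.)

(s=0,f=1) a[fast]=2≠a[slow]=1 write a[1]=2 → slow++,fast++
(s=1,f=2) a[fast]=6≠a[slow]=2 write a[2]=6 → slow++,fast++
(s=2,f=3) a[fast]=6=a[slow] dup → fast++
(s=2,f=4) a[fast]=8≠a[slow]=6 write a[3]=8 → slow++,fast++
(s=3,f=5) a[fast]=8=a[slow] dup → fast++
(s=3,f=6) a[fast]=9≠a[slow]=8 write a[4]=9 → slow++,fast++
(s=4,f=7) a[fast]=9=a[slow] dup → fast++
(s=4,f=8) a[fast]=9=a[slow] dup → fast++
(s=4,f=9) a[fast]=10≠a[slow]=9 write a[5]=10 → slow++,fast++
(s=5,f=10) a[fast]=10=a[slow] dup → fast++
(s=5,f=11) a[fast]=11≠a[slow]=10 write a[6]=11 → slow++,fast++
(s=6,f=12) a[fast]=11=a[slow] dup → fast++
(s=6,f=13) a[fast]=12≠a[slow]=11 write a[7]=12 → slow++,fast++
(s=7,f=14) a[fast]=12=a[slow] dup → fast++
(s=7,f=15) a[fast]=13≠a[slow]=12 write a[8]=13 → slow++,fast++
(s=8,f=16) a[fast]=13=a[slow] dup → fast++
(s=8,f=17) a[fast]=14≠a[slow]=13 write a[9]=14 → slow++,fast++

length 10; prefix = [1, 2, 6, 8, 9, 10, 11, 12, 13, 14]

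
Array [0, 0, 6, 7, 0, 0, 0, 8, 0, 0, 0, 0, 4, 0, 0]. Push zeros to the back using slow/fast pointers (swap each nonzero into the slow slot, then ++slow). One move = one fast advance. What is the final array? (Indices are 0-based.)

(s=0,f=0) a[fast]=0 → fast++
(s=0,f=1) a[fast]=0 → fast++
(s=0,f=2) a[fast]=6≠0 swap→a[0]=6 → slow++,fast++
(s=1,f=3) a[fast]=7≠0 swap→a[1]=7 → slow++,fast++
(s=2,f=4) a[fast]=0 → fast++
(s=2,f=5) a[fast]=0 → fast++
(s=2,f=6) a[fast]=0 → fast++
(s=2,f=7) a[fast]=8≠0 swap→a[2]=8 → slow++,fast++
(s=3,f=8) a[fast]=0 → fast++
(s=3,f=9) a[fast]=0 → fast++
(s=3,f=10) a[fast]=0 → fast++
(s=3,f=11) a[fast]=0 → fast++
(s=3,f=12) a[fast]=4≠0 swap→a[3]=4 → slow++,fast++
(s=4,f=13) a[fast]=0 → fast++
(s=4,f=14) a[fast]=0 → fast++

[6, 7, 8, 4, 0, 0, 0, 0, 0, 0, 0, 0, 0, 0, 0]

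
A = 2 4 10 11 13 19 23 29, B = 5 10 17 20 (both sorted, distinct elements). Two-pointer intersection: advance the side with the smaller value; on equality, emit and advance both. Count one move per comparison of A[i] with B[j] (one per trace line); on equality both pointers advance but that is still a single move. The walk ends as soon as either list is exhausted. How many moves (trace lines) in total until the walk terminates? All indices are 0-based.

[i=0,j=0] 2<5 → i++
[i=1,j=0] 4<5 → i++
[i=2,j=0] 10>5 → j++
[i=2,j=1] 10==10 emit → i++,j++
[i=3,j=2] 11<17 → i++
[i=4,j=2] 13<17 → i++
[i=5,j=2] 19>17 → j++
[i=5,j=3] 19<20 → i++
[i=6,j=3] 23>20 → j++

9 moves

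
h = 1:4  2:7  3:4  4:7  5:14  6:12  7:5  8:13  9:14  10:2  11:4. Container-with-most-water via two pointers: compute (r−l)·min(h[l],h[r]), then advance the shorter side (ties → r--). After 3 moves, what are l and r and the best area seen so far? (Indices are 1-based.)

l=2, r=9, best area=40

l=1 r=11: min(4,4)*10=40 best=40 *, r--
l=1 r=10: min(4,2)*9=18 best=40, r--
l=1 r=9: min(4,14)*8=32 best=40, l++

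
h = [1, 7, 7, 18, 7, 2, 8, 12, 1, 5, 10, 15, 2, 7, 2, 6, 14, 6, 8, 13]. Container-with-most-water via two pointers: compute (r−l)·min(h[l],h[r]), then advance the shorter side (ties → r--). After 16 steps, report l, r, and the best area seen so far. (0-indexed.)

l=3, r=6, best area=208

l=0 r=19: min(1,13)*19=19 best=19 *, l++
l=1 r=19: min(7,13)*18=126 best=126 *, l++
l=2 r=19: min(7,13)*17=119 best=126, l++
l=3 r=19: min(18,13)*16=208 best=208 *, r--
l=3 r=18: min(18,8)*15=120 best=208, r--
l=3 r=17: min(18,6)*14=84 best=208, r--
l=3 r=16: min(18,14)*13=182 best=208, r--
l=3 r=15: min(18,6)*12=72 best=208, r--
l=3 r=14: min(18,2)*11=22 best=208, r--
l=3 r=13: min(18,7)*10=70 best=208, r--
l=3 r=12: min(18,2)*9=18 best=208, r--
l=3 r=11: min(18,15)*8=120 best=208, r--
l=3 r=10: min(18,10)*7=70 best=208, r--
l=3 r=9: min(18,5)*6=30 best=208, r--
l=3 r=8: min(18,1)*5=5 best=208, r--
l=3 r=7: min(18,12)*4=48 best=208, r--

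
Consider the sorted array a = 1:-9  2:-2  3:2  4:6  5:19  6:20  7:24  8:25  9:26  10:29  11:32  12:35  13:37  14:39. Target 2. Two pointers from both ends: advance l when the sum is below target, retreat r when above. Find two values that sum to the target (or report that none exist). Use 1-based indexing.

[1,14] -9+39=30 >2 → r--
[1,13] -9+37=28 >2 → r--
[1,12] -9+35=26 >2 → r--
[1,11] -9+32=23 >2 → r--
[1,10] -9+29=20 >2 → r--
[1,9] -9+26=17 >2 → r--
[1,8] -9+25=16 >2 → r--
[1,7] -9+24=15 >2 → r--
[1,6] -9+20=11 >2 → r--
[1,5] -9+19=10 >2 → r--
[1,4] -9+6=-3 <2 → l++
[2,4] -2+6=4 >2 → r--
[2,3] -2+2=0 <2 → l++

no pair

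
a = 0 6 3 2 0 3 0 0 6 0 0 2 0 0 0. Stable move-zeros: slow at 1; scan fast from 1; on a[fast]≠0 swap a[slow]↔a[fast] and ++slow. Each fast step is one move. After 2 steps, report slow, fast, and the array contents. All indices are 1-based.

slow=1 fast=1: a[fast]=0, fast++
slow=1 fast=2: a[fast]=6≠0 swap→a[1]=6, slow++,fast++

slow=2, fast=3, a=[6, 0, 3, 2, 0, 3, 0, 0, 6, 0, 0, 2, 0, 0, 0]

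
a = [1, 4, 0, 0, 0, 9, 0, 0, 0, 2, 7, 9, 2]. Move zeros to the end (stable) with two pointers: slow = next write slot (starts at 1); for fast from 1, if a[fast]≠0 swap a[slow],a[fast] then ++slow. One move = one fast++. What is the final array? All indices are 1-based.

(s=1,f=1) a[fast]=1≠0 swap→a[1]=1 → slow++,fast++
(s=2,f=2) a[fast]=4≠0 swap→a[2]=4 → slow++,fast++
(s=3,f=3) a[fast]=0 → fast++
(s=3,f=4) a[fast]=0 → fast++
(s=3,f=5) a[fast]=0 → fast++
(s=3,f=6) a[fast]=9≠0 swap→a[3]=9 → slow++,fast++
(s=4,f=7) a[fast]=0 → fast++
(s=4,f=8) a[fast]=0 → fast++
(s=4,f=9) a[fast]=0 → fast++
(s=4,f=10) a[fast]=2≠0 swap→a[4]=2 → slow++,fast++
(s=5,f=11) a[fast]=7≠0 swap→a[5]=7 → slow++,fast++
(s=6,f=12) a[fast]=9≠0 swap→a[6]=9 → slow++,fast++
(s=7,f=13) a[fast]=2≠0 swap→a[7]=2 → slow++,fast++

[1, 4, 9, 2, 7, 9, 2, 0, 0, 0, 0, 0, 0]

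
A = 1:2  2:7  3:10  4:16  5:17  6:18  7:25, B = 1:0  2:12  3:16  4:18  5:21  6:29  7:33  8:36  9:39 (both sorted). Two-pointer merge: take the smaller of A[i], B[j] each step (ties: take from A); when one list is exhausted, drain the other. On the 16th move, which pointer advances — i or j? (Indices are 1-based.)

j

i=1 j=1: A[i]=2>B[j]=0 take 0, j++
i=1 j=2: A[i]=2<=B[j]=12 take 2, i++
i=2 j=2: A[i]=7<=B[j]=12 take 7, i++
i=3 j=2: A[i]=10<=B[j]=12 take 10, i++
i=4 j=2: A[i]=16>B[j]=12 take 12, j++
i=4 j=3: A[i]=16<=B[j]=16 take 16, i++
i=5 j=3: A[i]=17>B[j]=16 take 16, j++
i=5 j=4: A[i]=17<=B[j]=18 take 17, i++
i=6 j=4: A[i]=18<=B[j]=18 take 18, i++
i=7 j=4: A[i]=25>B[j]=18 take 18, j++
i=7 j=5: A[i]=25>B[j]=21 take 21, j++
i=7 j=6: A[i]=25<=B[j]=29 take 25, i++
i=8 j=6: A done, take B[j]=29, j++
i=8 j=7: A done, take B[j]=33, j++
i=8 j=8: A done, take B[j]=36, j++
i=8 j=9: A done, take B[j]=39, j++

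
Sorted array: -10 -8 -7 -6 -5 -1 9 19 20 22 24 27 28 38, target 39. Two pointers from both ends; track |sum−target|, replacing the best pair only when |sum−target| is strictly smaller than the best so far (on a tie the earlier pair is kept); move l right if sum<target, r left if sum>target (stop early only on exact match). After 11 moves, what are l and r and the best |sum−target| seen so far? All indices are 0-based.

l=7, r=9, best |Δ|=2

[0,13] -10+38=28 d=11 * → l++
[1,13] -8+38=30 d=9 * → l++
[2,13] -7+38=31 d=8 * → l++
[3,13] -6+38=32 d=7 * → l++
[4,13] -5+38=33 d=6 * → l++
[5,13] -1+38=37 d=2 * → l++
[6,13] 9+38=47 d=8 → r--
[6,12] 9+28=37 d=2 → l++
[7,12] 19+28=47 d=8 → r--
[7,11] 19+27=46 d=7 → r--
[7,10] 19+24=43 d=4 → r--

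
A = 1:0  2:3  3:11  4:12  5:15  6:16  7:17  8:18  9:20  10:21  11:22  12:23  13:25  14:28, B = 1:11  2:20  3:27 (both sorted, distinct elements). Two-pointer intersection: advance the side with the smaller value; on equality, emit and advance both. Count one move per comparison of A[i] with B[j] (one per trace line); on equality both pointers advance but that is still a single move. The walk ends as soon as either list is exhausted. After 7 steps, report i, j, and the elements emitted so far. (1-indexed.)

i=1 j=1: 0<11, i++
i=2 j=1: 3<11, i++
i=3 j=1: 11==11 emit, i++,j++
i=4 j=2: 12<20, i++
i=5 j=2: 15<20, i++
i=6 j=2: 16<20, i++
i=7 j=2: 17<20, i++

i=8, j=2, emitted=[11]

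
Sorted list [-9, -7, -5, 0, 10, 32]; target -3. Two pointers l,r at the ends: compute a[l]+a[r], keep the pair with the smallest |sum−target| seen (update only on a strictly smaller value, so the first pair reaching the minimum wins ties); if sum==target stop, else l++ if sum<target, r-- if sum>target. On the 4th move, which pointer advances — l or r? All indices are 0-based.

l

l=0 r=5: -9+32=23 d=26 *, r--
l=0 r=4: -9+10=1 d=4 *, r--
l=0 r=3: -9+0=-9 d=6, l++
l=1 r=3: -7+0=-7 d=4, l++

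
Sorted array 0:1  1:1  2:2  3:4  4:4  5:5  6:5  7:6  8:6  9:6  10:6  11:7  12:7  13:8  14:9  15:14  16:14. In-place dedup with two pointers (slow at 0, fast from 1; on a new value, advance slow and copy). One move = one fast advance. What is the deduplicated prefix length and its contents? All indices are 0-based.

(s=0,f=1) a[fast]=1=a[slow] dup → fast++
(s=0,f=2) a[fast]=2≠a[slow]=1 write a[1]=2 → slow++,fast++
(s=1,f=3) a[fast]=4≠a[slow]=2 write a[2]=4 → slow++,fast++
(s=2,f=4) a[fast]=4=a[slow] dup → fast++
(s=2,f=5) a[fast]=5≠a[slow]=4 write a[3]=5 → slow++,fast++
(s=3,f=6) a[fast]=5=a[slow] dup → fast++
(s=3,f=7) a[fast]=6≠a[slow]=5 write a[4]=6 → slow++,fast++
(s=4,f=8) a[fast]=6=a[slow] dup → fast++
(s=4,f=9) a[fast]=6=a[slow] dup → fast++
(s=4,f=10) a[fast]=6=a[slow] dup → fast++
(s=4,f=11) a[fast]=7≠a[slow]=6 write a[5]=7 → slow++,fast++
(s=5,f=12) a[fast]=7=a[slow] dup → fast++
(s=5,f=13) a[fast]=8≠a[slow]=7 write a[6]=8 → slow++,fast++
(s=6,f=14) a[fast]=9≠a[slow]=8 write a[7]=9 → slow++,fast++
(s=7,f=15) a[fast]=14≠a[slow]=9 write a[8]=14 → slow++,fast++
(s=8,f=16) a[fast]=14=a[slow] dup → fast++

length 9; prefix = [1, 2, 4, 5, 6, 7, 8, 9, 14]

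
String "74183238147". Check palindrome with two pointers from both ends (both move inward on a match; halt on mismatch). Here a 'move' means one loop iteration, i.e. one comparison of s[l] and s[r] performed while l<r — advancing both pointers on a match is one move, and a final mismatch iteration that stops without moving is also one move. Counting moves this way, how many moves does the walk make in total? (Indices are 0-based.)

5 moves

l=0 r=10: '7'=='7', l++,r--
l=1 r=9: '4'=='4', l++,r--
l=2 r=8: '1'=='1', l++,r--
l=3 r=7: '8'=='8', l++,r--
l=4 r=6: '3'=='3', l++,r--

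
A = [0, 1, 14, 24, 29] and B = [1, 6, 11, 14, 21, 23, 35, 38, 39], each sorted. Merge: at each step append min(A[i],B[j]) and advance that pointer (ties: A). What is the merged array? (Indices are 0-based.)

[i=0,j=0] A[i]=0<=B[j]=1 take 0 → i++
[i=1,j=0] A[i]=1<=B[j]=1 take 1 → i++
[i=2,j=0] A[i]=14>B[j]=1 take 1 → j++
[i=2,j=1] A[i]=14>B[j]=6 take 6 → j++
[i=2,j=2] A[i]=14>B[j]=11 take 11 → j++
[i=2,j=3] A[i]=14<=B[j]=14 take 14 → i++
[i=3,j=3] A[i]=24>B[j]=14 take 14 → j++
[i=3,j=4] A[i]=24>B[j]=21 take 21 → j++
[i=3,j=5] A[i]=24>B[j]=23 take 23 → j++
[i=3,j=6] A[i]=24<=B[j]=35 take 24 → i++
[i=4,j=6] A[i]=29<=B[j]=35 take 29 → i++
[i=5,j=6] A done, take B[j]=35 → j++
[i=5,j=7] A done, take B[j]=38 → j++
[i=5,j=8] A done, take B[j]=39 → j++

[0, 1, 1, 6, 11, 14, 14, 21, 23, 24, 29, 35, 38, 39]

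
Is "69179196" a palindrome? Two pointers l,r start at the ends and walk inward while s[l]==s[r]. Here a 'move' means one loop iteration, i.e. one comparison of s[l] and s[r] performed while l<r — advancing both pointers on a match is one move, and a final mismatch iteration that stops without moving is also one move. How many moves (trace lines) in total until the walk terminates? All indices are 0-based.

[0,7] '6'=='6' → l++,r--
[1,6] '9'=='9' → l++,r--
[2,5] '1'=='1' → l++,r--
[3,4] '7'!='9' → stop

4 moves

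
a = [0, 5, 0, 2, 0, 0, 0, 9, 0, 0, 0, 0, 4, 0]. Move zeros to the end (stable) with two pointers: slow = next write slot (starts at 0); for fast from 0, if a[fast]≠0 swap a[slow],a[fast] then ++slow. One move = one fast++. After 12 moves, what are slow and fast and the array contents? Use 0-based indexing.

slow=3, fast=12, a=[5, 2, 9, 0, 0, 0, 0, 0, 0, 0, 0, 0, 4, 0]

slow=0 fast=0: a[fast]=0, fast++
slow=0 fast=1: a[fast]=5≠0 swap→a[0]=5, slow++,fast++
slow=1 fast=2: a[fast]=0, fast++
slow=1 fast=3: a[fast]=2≠0 swap→a[1]=2, slow++,fast++
slow=2 fast=4: a[fast]=0, fast++
slow=2 fast=5: a[fast]=0, fast++
slow=2 fast=6: a[fast]=0, fast++
slow=2 fast=7: a[fast]=9≠0 swap→a[2]=9, slow++,fast++
slow=3 fast=8: a[fast]=0, fast++
slow=3 fast=9: a[fast]=0, fast++
slow=3 fast=10: a[fast]=0, fast++
slow=3 fast=11: a[fast]=0, fast++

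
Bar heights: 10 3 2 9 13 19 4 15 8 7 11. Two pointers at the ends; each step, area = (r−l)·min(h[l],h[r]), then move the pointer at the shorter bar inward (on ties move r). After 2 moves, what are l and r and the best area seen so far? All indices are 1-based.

l=3, r=11, best area=100

l=1 r=11: min(10,11)*10=100 best=100 *, l++
l=2 r=11: min(3,11)*9=27 best=100, l++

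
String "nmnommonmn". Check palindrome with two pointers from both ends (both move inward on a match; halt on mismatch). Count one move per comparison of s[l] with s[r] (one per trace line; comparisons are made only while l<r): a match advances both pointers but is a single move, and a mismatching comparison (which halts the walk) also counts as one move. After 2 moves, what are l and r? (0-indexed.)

l=0 r=9: 'n'=='n', l++,r--
l=1 r=8: 'm'=='m', l++,r--

l=2, r=7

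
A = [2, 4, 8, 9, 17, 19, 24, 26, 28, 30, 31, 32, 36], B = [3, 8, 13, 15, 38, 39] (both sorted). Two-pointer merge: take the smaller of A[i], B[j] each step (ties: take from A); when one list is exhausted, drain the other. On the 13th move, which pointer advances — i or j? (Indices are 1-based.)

i

i=1 j=1: A[i]=2<=B[j]=3 take 2, i++
i=2 j=1: A[i]=4>B[j]=3 take 3, j++
i=2 j=2: A[i]=4<=B[j]=8 take 4, i++
i=3 j=2: A[i]=8<=B[j]=8 take 8, i++
i=4 j=2: A[i]=9>B[j]=8 take 8, j++
i=4 j=3: A[i]=9<=B[j]=13 take 9, i++
i=5 j=3: A[i]=17>B[j]=13 take 13, j++
i=5 j=4: A[i]=17>B[j]=15 take 15, j++
i=5 j=5: A[i]=17<=B[j]=38 take 17, i++
i=6 j=5: A[i]=19<=B[j]=38 take 19, i++
i=7 j=5: A[i]=24<=B[j]=38 take 24, i++
i=8 j=5: A[i]=26<=B[j]=38 take 26, i++
i=9 j=5: A[i]=28<=B[j]=38 take 28, i++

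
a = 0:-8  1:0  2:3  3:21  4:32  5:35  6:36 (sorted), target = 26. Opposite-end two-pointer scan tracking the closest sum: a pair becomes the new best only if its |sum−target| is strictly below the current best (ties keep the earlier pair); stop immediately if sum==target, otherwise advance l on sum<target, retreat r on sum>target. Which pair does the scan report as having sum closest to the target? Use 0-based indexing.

pair (-8, 35) with sum 27 (|Δ|=1)

[0,6] -8+36=28 d=2 * → r--
[0,5] -8+35=27 d=1 * → r--
[0,4] -8+32=24 d=2 → l++
[1,4] 0+32=32 d=6 → r--
[1,3] 0+21=21 d=5 → l++
[2,3] 3+21=24 d=2 → l++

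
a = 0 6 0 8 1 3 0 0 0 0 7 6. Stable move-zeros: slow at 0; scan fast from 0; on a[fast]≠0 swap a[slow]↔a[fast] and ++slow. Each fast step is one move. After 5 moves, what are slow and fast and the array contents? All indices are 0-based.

slow=3, fast=5, a=[6, 8, 1, 0, 0, 3, 0, 0, 0, 0, 7, 6]

slow=0 fast=0: a[fast]=0, fast++
slow=0 fast=1: a[fast]=6≠0 swap→a[0]=6, slow++,fast++
slow=1 fast=2: a[fast]=0, fast++
slow=1 fast=3: a[fast]=8≠0 swap→a[1]=8, slow++,fast++
slow=2 fast=4: a[fast]=1≠0 swap→a[2]=1, slow++,fast++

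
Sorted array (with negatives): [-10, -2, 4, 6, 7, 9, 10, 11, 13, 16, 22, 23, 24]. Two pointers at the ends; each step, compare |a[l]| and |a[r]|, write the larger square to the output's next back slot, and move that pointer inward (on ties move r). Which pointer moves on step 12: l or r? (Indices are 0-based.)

l=0 r=12: |-10|<=|24| out[12]=576, r--
l=0 r=11: |-10|<=|23| out[11]=529, r--
l=0 r=10: |-10|<=|22| out[10]=484, r--
l=0 r=9: |-10|<=|16| out[9]=256, r--
l=0 r=8: |-10|<=|13| out[8]=169, r--
l=0 r=7: |-10|<=|11| out[7]=121, r--
l=0 r=6: |-10|<=|10| out[6]=100, r--
l=0 r=5: |-10|>|9| out[5]=100, l++
l=1 r=5: |-2|<=|9| out[4]=81, r--
l=1 r=4: |-2|<=|7| out[3]=49, r--
l=1 r=3: |-2|<=|6| out[2]=36, r--
l=1 r=2: |-2|<=|4| out[1]=16, r--

r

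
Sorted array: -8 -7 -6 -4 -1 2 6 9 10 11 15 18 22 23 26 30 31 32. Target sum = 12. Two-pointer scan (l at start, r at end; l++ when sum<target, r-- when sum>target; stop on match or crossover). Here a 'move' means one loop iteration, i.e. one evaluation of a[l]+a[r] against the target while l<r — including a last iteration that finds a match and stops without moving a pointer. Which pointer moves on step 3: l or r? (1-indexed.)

l=1 r=18: -8+32=24 >12, r--
l=1 r=17: -8+31=23 >12, r--
l=1 r=16: -8+30=22 >12, r--

r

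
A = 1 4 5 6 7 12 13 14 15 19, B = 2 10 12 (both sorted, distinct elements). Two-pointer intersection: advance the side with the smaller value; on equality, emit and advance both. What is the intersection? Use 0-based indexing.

[i=0,j=0] 1<2 → i++
[i=1,j=0] 4>2 → j++
[i=1,j=1] 4<10 → i++
[i=2,j=1] 5<10 → i++
[i=3,j=1] 6<10 → i++
[i=4,j=1] 7<10 → i++
[i=5,j=1] 12>10 → j++
[i=5,j=2] 12==12 emit → i++,j++

intersection = [12]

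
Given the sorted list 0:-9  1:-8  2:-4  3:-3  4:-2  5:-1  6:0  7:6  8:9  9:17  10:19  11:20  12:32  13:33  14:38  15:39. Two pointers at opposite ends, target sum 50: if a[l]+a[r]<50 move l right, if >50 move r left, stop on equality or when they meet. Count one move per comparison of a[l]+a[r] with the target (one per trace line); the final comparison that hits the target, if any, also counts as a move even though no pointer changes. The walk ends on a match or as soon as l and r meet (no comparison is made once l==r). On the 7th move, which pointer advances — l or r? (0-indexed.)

l=0 r=15: -9+39=30 <50, l++
l=1 r=15: -8+39=31 <50, l++
l=2 r=15: -4+39=35 <50, l++
l=3 r=15: -3+39=36 <50, l++
l=4 r=15: -2+39=37 <50, l++
l=5 r=15: -1+39=38 <50, l++
l=6 r=15: 0+39=39 <50, l++

l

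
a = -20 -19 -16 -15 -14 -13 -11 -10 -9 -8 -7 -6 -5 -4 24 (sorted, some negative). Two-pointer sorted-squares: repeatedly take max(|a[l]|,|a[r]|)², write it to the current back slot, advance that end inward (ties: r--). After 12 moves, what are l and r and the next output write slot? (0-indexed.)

l=11, r=13, next write slot=2

l=0 r=14: |-20|<=|24| out[14]=576, r--
l=0 r=13: |-20|>|-4| out[13]=400, l++
l=1 r=13: |-19|>|-4| out[12]=361, l++
l=2 r=13: |-16|>|-4| out[11]=256, l++
l=3 r=13: |-15|>|-4| out[10]=225, l++
l=4 r=13: |-14|>|-4| out[9]=196, l++
l=5 r=13: |-13|>|-4| out[8]=169, l++
l=6 r=13: |-11|>|-4| out[7]=121, l++
l=7 r=13: |-10|>|-4| out[6]=100, l++
l=8 r=13: |-9|>|-4| out[5]=81, l++
l=9 r=13: |-8|>|-4| out[4]=64, l++
l=10 r=13: |-7|>|-4| out[3]=49, l++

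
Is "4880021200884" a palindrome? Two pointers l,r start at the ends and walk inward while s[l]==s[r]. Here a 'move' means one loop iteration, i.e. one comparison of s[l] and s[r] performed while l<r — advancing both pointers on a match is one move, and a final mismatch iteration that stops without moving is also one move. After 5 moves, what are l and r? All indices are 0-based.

l=5, r=7

l=0 r=12: '4'=='4', l++,r--
l=1 r=11: '8'=='8', l++,r--
l=2 r=10: '8'=='8', l++,r--
l=3 r=9: '0'=='0', l++,r--
l=4 r=8: '0'=='0', l++,r--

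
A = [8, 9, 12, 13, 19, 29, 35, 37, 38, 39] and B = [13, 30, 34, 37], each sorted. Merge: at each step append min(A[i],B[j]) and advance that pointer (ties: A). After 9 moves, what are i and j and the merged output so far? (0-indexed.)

[i=0,j=0] A[i]=8<=B[j]=13 take 8 → i++
[i=1,j=0] A[i]=9<=B[j]=13 take 9 → i++
[i=2,j=0] A[i]=12<=B[j]=13 take 12 → i++
[i=3,j=0] A[i]=13<=B[j]=13 take 13 → i++
[i=4,j=0] A[i]=19>B[j]=13 take 13 → j++
[i=4,j=1] A[i]=19<=B[j]=30 take 19 → i++
[i=5,j=1] A[i]=29<=B[j]=30 take 29 → i++
[i=6,j=1] A[i]=35>B[j]=30 take 30 → j++
[i=6,j=2] A[i]=35>B[j]=34 take 34 → j++

i=6, j=3, merged so far=[8, 9, 12, 13, 13, 19, 29, 30, 34]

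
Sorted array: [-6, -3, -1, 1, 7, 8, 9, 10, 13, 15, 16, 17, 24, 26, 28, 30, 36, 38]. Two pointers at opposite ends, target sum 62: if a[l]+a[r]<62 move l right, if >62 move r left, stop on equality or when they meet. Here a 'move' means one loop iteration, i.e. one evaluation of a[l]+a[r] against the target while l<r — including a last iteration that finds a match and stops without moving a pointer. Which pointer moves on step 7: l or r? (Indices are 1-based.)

[1,18] -6+38=32 <62 → l++
[2,18] -3+38=35 <62 → l++
[3,18] -1+38=37 <62 → l++
[4,18] 1+38=39 <62 → l++
[5,18] 7+38=45 <62 → l++
[6,18] 8+38=46 <62 → l++
[7,18] 9+38=47 <62 → l++

l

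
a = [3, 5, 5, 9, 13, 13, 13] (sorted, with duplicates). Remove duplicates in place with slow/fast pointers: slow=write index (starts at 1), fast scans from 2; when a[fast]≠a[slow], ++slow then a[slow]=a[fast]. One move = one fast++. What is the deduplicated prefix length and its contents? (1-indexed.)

length 4; prefix = [3, 5, 9, 13]

slow=1 fast=2: a[fast]=5≠a[slow]=3 write a[2]=5, slow++,fast++
slow=2 fast=3: a[fast]=5=a[slow] dup, fast++
slow=2 fast=4: a[fast]=9≠a[slow]=5 write a[3]=9, slow++,fast++
slow=3 fast=5: a[fast]=13≠a[slow]=9 write a[4]=13, slow++,fast++
slow=4 fast=6: a[fast]=13=a[slow] dup, fast++
slow=4 fast=7: a[fast]=13=a[slow] dup, fast++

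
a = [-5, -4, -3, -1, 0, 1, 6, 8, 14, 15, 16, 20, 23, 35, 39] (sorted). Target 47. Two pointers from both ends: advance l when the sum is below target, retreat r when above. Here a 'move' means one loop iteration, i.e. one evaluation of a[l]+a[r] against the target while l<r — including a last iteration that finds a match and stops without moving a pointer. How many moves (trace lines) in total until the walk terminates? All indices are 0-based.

8 moves

l=0 r=14: -5+39=34 <47, l++
l=1 r=14: -4+39=35 <47, l++
l=2 r=14: -3+39=36 <47, l++
l=3 r=14: -1+39=38 <47, l++
l=4 r=14: 0+39=39 <47, l++
l=5 r=14: 1+39=40 <47, l++
l=6 r=14: 6+39=45 <47, l++
l=7 r=14: 8+39=47, found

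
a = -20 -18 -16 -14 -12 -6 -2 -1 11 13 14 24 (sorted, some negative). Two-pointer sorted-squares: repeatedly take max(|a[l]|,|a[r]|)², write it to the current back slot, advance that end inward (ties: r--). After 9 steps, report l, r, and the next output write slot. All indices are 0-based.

[0,11] |-20|<=|24| out[11]=576 → r--
[0,10] |-20|>|14| out[10]=400 → l++
[1,10] |-18|>|14| out[9]=324 → l++
[2,10] |-16|>|14| out[8]=256 → l++
[3,10] |-14|<=|14| out[7]=196 → r--
[3,9] |-14|>|13| out[6]=196 → l++
[4,9] |-12|<=|13| out[5]=169 → r--
[4,8] |-12|>|11| out[4]=144 → l++
[5,8] |-6|<=|11| out[3]=121 → r--

l=5, r=7, next write slot=2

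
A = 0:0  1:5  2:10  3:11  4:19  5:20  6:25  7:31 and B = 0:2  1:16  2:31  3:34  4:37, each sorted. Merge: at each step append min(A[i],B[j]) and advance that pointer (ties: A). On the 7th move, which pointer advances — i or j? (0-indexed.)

i

[i=0,j=0] A[i]=0<=B[j]=2 take 0 → i++
[i=1,j=0] A[i]=5>B[j]=2 take 2 → j++
[i=1,j=1] A[i]=5<=B[j]=16 take 5 → i++
[i=2,j=1] A[i]=10<=B[j]=16 take 10 → i++
[i=3,j=1] A[i]=11<=B[j]=16 take 11 → i++
[i=4,j=1] A[i]=19>B[j]=16 take 16 → j++
[i=4,j=2] A[i]=19<=B[j]=31 take 19 → i++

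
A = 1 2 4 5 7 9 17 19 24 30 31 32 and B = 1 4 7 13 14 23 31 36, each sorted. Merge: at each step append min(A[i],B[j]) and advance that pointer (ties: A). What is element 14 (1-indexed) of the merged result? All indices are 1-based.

merged[14] = 23

i=1 j=1: A[i]=1<=B[j]=1 take 1, i++
i=2 j=1: A[i]=2>B[j]=1 take 1, j++
i=2 j=2: A[i]=2<=B[j]=4 take 2, i++
i=3 j=2: A[i]=4<=B[j]=4 take 4, i++
i=4 j=2: A[i]=5>B[j]=4 take 4, j++
i=4 j=3: A[i]=5<=B[j]=7 take 5, i++
i=5 j=3: A[i]=7<=B[j]=7 take 7, i++
i=6 j=3: A[i]=9>B[j]=7 take 7, j++
i=6 j=4: A[i]=9<=B[j]=13 take 9, i++
i=7 j=4: A[i]=17>B[j]=13 take 13, j++
i=7 j=5: A[i]=17>B[j]=14 take 14, j++
i=7 j=6: A[i]=17<=B[j]=23 take 17, i++
i=8 j=6: A[i]=19<=B[j]=23 take 19, i++
i=9 j=6: A[i]=24>B[j]=23 take 23, j++
i=9 j=7: A[i]=24<=B[j]=31 take 24, i++
i=10 j=7: A[i]=30<=B[j]=31 take 30, i++
i=11 j=7: A[i]=31<=B[j]=31 take 31, i++
i=12 j=7: A[i]=32>B[j]=31 take 31, j++
i=12 j=8: A[i]=32<=B[j]=36 take 32, i++
i=13 j=8: A done, take B[j]=36, j++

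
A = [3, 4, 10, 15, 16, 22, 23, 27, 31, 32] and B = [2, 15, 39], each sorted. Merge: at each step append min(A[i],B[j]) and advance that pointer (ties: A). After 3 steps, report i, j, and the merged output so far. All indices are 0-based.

i=2, j=1, merged so far=[2, 3, 4]

[i=0,j=0] A[i]=3>B[j]=2 take 2 → j++
[i=0,j=1] A[i]=3<=B[j]=15 take 3 → i++
[i=1,j=1] A[i]=4<=B[j]=15 take 4 → i++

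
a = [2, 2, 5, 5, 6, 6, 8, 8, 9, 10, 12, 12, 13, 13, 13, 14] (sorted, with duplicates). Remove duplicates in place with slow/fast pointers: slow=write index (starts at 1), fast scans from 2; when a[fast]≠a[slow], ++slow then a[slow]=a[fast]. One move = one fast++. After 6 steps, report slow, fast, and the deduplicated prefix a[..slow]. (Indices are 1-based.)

slow=4, fast=8, prefix=[2, 5, 6, 8]

(s=1,f=2) a[fast]=2=a[slow] dup → fast++
(s=1,f=3) a[fast]=5≠a[slow]=2 write a[2]=5 → slow++,fast++
(s=2,f=4) a[fast]=5=a[slow] dup → fast++
(s=2,f=5) a[fast]=6≠a[slow]=5 write a[3]=6 → slow++,fast++
(s=3,f=6) a[fast]=6=a[slow] dup → fast++
(s=3,f=7) a[fast]=8≠a[slow]=6 write a[4]=8 → slow++,fast++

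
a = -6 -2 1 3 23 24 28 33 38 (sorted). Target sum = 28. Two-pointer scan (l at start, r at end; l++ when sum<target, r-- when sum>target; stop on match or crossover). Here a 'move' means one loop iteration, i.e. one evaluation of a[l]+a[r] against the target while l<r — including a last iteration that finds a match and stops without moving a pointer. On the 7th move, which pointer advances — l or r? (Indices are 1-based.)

[1,9] -6+38=32 >28 → r--
[1,8] -6+33=27 <28 → l++
[2,8] -2+33=31 >28 → r--
[2,7] -2+28=26 <28 → l++
[3,7] 1+28=29 >28 → r--
[3,6] 1+24=25 <28 → l++
[4,6] 3+24=27 <28 → l++

l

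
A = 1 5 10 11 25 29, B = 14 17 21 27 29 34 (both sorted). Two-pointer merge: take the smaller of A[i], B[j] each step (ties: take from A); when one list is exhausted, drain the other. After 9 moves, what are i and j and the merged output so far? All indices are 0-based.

i=5, j=4, merged so far=[1, 5, 10, 11, 14, 17, 21, 25, 27]

i=0 j=0: A[i]=1<=B[j]=14 take 1, i++
i=1 j=0: A[i]=5<=B[j]=14 take 5, i++
i=2 j=0: A[i]=10<=B[j]=14 take 10, i++
i=3 j=0: A[i]=11<=B[j]=14 take 11, i++
i=4 j=0: A[i]=25>B[j]=14 take 14, j++
i=4 j=1: A[i]=25>B[j]=17 take 17, j++
i=4 j=2: A[i]=25>B[j]=21 take 21, j++
i=4 j=3: A[i]=25<=B[j]=27 take 25, i++
i=5 j=3: A[i]=29>B[j]=27 take 27, j++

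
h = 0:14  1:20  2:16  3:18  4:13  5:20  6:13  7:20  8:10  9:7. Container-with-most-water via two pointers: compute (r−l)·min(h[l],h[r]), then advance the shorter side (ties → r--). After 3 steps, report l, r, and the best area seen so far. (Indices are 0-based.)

l=1, r=7, best area=98

l=0 r=9: min(14,7)*9=63 best=63 *, r--
l=0 r=8: min(14,10)*8=80 best=80 *, r--
l=0 r=7: min(14,20)*7=98 best=98 *, l++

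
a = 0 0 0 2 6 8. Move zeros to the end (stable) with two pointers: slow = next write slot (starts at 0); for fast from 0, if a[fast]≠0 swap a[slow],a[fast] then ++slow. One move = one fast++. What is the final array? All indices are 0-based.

(s=0,f=0) a[fast]=0 → fast++
(s=0,f=1) a[fast]=0 → fast++
(s=0,f=2) a[fast]=0 → fast++
(s=0,f=3) a[fast]=2≠0 swap→a[0]=2 → slow++,fast++
(s=1,f=4) a[fast]=6≠0 swap→a[1]=6 → slow++,fast++
(s=2,f=5) a[fast]=8≠0 swap→a[2]=8 → slow++,fast++

[2, 6, 8, 0, 0, 0]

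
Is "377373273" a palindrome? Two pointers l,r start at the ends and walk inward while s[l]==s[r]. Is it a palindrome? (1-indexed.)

l=1 r=9: '3'=='3', l++,r--
l=2 r=8: '7'=='7', l++,r--
l=3 r=7: '7'!='2', stop

not a palindrome (mismatch at 3,7)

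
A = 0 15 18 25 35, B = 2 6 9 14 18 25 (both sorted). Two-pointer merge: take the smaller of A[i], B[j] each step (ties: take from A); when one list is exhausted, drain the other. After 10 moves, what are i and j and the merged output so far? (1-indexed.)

[i=1,j=1] A[i]=0<=B[j]=2 take 0 → i++
[i=2,j=1] A[i]=15>B[j]=2 take 2 → j++
[i=2,j=2] A[i]=15>B[j]=6 take 6 → j++
[i=2,j=3] A[i]=15>B[j]=9 take 9 → j++
[i=2,j=4] A[i]=15>B[j]=14 take 14 → j++
[i=2,j=5] A[i]=15<=B[j]=18 take 15 → i++
[i=3,j=5] A[i]=18<=B[j]=18 take 18 → i++
[i=4,j=5] A[i]=25>B[j]=18 take 18 → j++
[i=4,j=6] A[i]=25<=B[j]=25 take 25 → i++
[i=5,j=6] A[i]=35>B[j]=25 take 25 → j++

i=5, j=7, merged so far=[0, 2, 6, 9, 14, 15, 18, 18, 25, 25]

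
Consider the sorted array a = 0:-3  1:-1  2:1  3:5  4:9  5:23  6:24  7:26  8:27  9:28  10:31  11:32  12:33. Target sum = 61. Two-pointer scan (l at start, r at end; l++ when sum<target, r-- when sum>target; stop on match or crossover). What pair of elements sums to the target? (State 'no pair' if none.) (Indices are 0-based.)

l=0 r=12: -3+33=30 <61, l++
l=1 r=12: -1+33=32 <61, l++
l=2 r=12: 1+33=34 <61, l++
l=3 r=12: 5+33=38 <61, l++
l=4 r=12: 9+33=42 <61, l++
l=5 r=12: 23+33=56 <61, l++
l=6 r=12: 24+33=57 <61, l++
l=7 r=12: 26+33=59 <61, l++
l=8 r=12: 27+33=60 <61, l++
l=9 r=12: 28+33=61, found

(28, 33)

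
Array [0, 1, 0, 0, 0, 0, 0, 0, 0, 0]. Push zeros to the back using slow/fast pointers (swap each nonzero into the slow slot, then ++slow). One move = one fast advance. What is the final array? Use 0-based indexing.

(s=0,f=0) a[fast]=0 → fast++
(s=0,f=1) a[fast]=1≠0 swap→a[0]=1 → slow++,fast++
(s=1,f=2) a[fast]=0 → fast++
(s=1,f=3) a[fast]=0 → fast++
(s=1,f=4) a[fast]=0 → fast++
(s=1,f=5) a[fast]=0 → fast++
(s=1,f=6) a[fast]=0 → fast++
(s=1,f=7) a[fast]=0 → fast++
(s=1,f=8) a[fast]=0 → fast++
(s=1,f=9) a[fast]=0 → fast++

[1, 0, 0, 0, 0, 0, 0, 0, 0, 0]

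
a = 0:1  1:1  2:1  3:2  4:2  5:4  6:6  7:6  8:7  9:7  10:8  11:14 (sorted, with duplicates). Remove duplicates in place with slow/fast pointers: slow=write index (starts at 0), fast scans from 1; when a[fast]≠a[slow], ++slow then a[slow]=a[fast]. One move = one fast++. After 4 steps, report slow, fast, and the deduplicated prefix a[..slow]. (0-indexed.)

slow=1, fast=5, prefix=[1, 2]

slow=0 fast=1: a[fast]=1=a[slow] dup, fast++
slow=0 fast=2: a[fast]=1=a[slow] dup, fast++
slow=0 fast=3: a[fast]=2≠a[slow]=1 write a[1]=2, slow++,fast++
slow=1 fast=4: a[fast]=2=a[slow] dup, fast++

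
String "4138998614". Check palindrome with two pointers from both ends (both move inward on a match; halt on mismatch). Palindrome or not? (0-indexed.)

not a palindrome (mismatch at 2,7)

[0,9] '4'=='4' → l++,r--
[1,8] '1'=='1' → l++,r--
[2,7] '3'!='6' → stop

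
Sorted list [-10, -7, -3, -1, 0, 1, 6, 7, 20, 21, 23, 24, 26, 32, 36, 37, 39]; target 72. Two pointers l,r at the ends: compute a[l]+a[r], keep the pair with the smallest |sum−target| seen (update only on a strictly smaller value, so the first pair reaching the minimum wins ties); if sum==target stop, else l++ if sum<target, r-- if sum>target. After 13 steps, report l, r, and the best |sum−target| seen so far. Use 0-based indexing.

[0,16] -10+39=29 d=43 * → l++
[1,16] -7+39=32 d=40 * → l++
[2,16] -3+39=36 d=36 * → l++
[3,16] -1+39=38 d=34 * → l++
[4,16] 0+39=39 d=33 * → l++
[5,16] 1+39=40 d=32 * → l++
[6,16] 6+39=45 d=27 * → l++
[7,16] 7+39=46 d=26 * → l++
[8,16] 20+39=59 d=13 * → l++
[9,16] 21+39=60 d=12 * → l++
[10,16] 23+39=62 d=10 * → l++
[11,16] 24+39=63 d=9 * → l++
[12,16] 26+39=65 d=7 * → l++

l=13, r=16, best |Δ|=7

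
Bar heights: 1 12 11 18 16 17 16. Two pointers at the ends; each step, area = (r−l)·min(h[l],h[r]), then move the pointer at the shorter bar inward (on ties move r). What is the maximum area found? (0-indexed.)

l=0 r=6: min(1,16)*6=6 best=6 *, l++
l=1 r=6: min(12,16)*5=60 best=60 *, l++
l=2 r=6: min(11,16)*4=44 best=60, l++
l=3 r=6: min(18,16)*3=48 best=60, r--
l=3 r=5: min(18,17)*2=34 best=60, r--
l=3 r=4: min(18,16)*1=16 best=60, r--

max area = 60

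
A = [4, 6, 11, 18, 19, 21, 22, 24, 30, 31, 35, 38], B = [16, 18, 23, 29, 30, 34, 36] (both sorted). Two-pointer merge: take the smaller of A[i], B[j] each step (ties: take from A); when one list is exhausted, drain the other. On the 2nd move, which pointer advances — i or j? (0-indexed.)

i

[i=0,j=0] A[i]=4<=B[j]=16 take 4 → i++
[i=1,j=0] A[i]=6<=B[j]=16 take 6 → i++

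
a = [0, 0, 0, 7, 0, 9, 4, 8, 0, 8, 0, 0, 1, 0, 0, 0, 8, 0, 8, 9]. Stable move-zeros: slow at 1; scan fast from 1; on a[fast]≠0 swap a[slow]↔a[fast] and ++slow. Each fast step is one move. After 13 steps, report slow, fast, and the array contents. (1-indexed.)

slow=1 fast=1: a[fast]=0, fast++
slow=1 fast=2: a[fast]=0, fast++
slow=1 fast=3: a[fast]=0, fast++
slow=1 fast=4: a[fast]=7≠0 swap→a[1]=7, slow++,fast++
slow=2 fast=5: a[fast]=0, fast++
slow=2 fast=6: a[fast]=9≠0 swap→a[2]=9, slow++,fast++
slow=3 fast=7: a[fast]=4≠0 swap→a[3]=4, slow++,fast++
slow=4 fast=8: a[fast]=8≠0 swap→a[4]=8, slow++,fast++
slow=5 fast=9: a[fast]=0, fast++
slow=5 fast=10: a[fast]=8≠0 swap→a[5]=8, slow++,fast++
slow=6 fast=11: a[fast]=0, fast++
slow=6 fast=12: a[fast]=0, fast++
slow=6 fast=13: a[fast]=1≠0 swap→a[6]=1, slow++,fast++

slow=7, fast=14, a=[7, 9, 4, 8, 8, 1, 0, 0, 0, 0, 0, 0, 0, 0, 0, 0, 8, 0, 8, 9]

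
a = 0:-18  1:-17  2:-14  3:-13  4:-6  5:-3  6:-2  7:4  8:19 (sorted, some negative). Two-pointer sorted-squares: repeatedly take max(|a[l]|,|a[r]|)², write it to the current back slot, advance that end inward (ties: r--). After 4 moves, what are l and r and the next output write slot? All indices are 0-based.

l=3, r=7, next write slot=4

l=0 r=8: |-18|<=|19| out[8]=361, r--
l=0 r=7: |-18|>|4| out[7]=324, l++
l=1 r=7: |-17|>|4| out[6]=289, l++
l=2 r=7: |-14|>|4| out[5]=196, l++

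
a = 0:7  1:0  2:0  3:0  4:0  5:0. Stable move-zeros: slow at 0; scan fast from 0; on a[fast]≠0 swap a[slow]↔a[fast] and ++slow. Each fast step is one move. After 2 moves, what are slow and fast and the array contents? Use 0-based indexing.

slow=1, fast=2, a=[7, 0, 0, 0, 0, 0]

slow=0 fast=0: a[fast]=7≠0 swap→a[0]=7, slow++,fast++
slow=1 fast=1: a[fast]=0, fast++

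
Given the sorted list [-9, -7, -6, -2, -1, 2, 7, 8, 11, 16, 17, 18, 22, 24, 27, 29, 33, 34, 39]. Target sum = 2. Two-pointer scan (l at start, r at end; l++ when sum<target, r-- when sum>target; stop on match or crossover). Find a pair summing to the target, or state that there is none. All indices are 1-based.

[1,19] -9+39=30 >2 → r--
[1,18] -9+34=25 >2 → r--
[1,17] -9+33=24 >2 → r--
[1,16] -9+29=20 >2 → r--
[1,15] -9+27=18 >2 → r--
[1,14] -9+24=15 >2 → r--
[1,13] -9+22=13 >2 → r--
[1,12] -9+18=9 >2 → r--
[1,11] -9+17=8 >2 → r--
[1,10] -9+16=7 >2 → r--
[1,9] -9+11=2 → found

(-9, 11)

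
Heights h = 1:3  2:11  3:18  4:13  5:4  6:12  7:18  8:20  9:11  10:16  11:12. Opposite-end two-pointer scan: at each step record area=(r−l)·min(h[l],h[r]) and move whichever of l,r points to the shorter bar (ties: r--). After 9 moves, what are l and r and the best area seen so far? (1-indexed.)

l=1 r=11: min(3,12)*10=30 best=30 *, l++
l=2 r=11: min(11,12)*9=99 best=99 *, l++
l=3 r=11: min(18,12)*8=96 best=99, r--
l=3 r=10: min(18,16)*7=112 best=112 *, r--
l=3 r=9: min(18,11)*6=66 best=112, r--
l=3 r=8: min(18,20)*5=90 best=112, l++
l=4 r=8: min(13,20)*4=52 best=112, l++
l=5 r=8: min(4,20)*3=12 best=112, l++
l=6 r=8: min(12,20)*2=24 best=112, l++

l=7, r=8, best area=112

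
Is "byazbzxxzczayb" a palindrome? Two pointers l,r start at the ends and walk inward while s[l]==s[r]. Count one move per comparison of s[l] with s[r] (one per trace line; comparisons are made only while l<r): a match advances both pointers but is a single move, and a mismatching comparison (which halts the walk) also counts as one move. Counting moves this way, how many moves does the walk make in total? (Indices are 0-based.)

[0,13] 'b'=='b' → l++,r--
[1,12] 'y'=='y' → l++,r--
[2,11] 'a'=='a' → l++,r--
[3,10] 'z'=='z' → l++,r--
[4,9] 'b'!='c' → stop

5 moves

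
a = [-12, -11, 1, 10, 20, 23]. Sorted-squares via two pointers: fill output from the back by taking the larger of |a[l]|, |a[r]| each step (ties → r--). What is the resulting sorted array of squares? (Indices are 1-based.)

l=1 r=6: |-12|<=|23| out[6]=529, r--
l=1 r=5: |-12|<=|20| out[5]=400, r--
l=1 r=4: |-12|>|10| out[4]=144, l++
l=2 r=4: |-11|>|10| out[3]=121, l++
l=3 r=4: |1|<=|10| out[2]=100, r--
l=3 r=3: |1|<=|1| out[1]=1, r--

[1, 100, 121, 144, 400, 529]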